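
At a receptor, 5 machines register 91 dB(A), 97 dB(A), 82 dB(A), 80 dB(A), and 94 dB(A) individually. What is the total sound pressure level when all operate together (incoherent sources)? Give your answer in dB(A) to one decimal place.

Incoherent sources combine by intensity addition: L_total = 10·log₁₀(Σ 10^(L_i/10)).
Σ 10^(L/10) = 10^(91/10) + 10^(97/10) + 10^(82/10) + 10^(80/10) + 10^(94/10) = 9.041e+09.
L_total = 10·log₁₀(9.041e+09) = 99.56 dB(A).

99.6 dB(A)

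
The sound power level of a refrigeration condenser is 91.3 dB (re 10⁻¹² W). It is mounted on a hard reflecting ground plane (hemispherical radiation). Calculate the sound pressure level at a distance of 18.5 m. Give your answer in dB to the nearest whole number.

L_p = L_w − 10·log₁₀(2π·r²) with r = 18.5 m.
2π·r² = 2150 m², 10·log₁₀ of that is 33.325 dB.
L_p = 91.3 − 33.325 = 57.97 dB.

58 dB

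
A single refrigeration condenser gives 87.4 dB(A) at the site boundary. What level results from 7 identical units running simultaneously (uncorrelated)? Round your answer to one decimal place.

L_total = L₁ + 10·log₁₀ N for N identical incoherent sources.
L_total = 87.4 + 10·log₁₀(7) = 87.4 + 8.451 = 95.85 dB(A).

95.9 dB(A)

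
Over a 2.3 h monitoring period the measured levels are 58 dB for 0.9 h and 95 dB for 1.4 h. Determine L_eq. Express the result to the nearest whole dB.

The energy average is taken in the linear domain: L_eq = 10·log₁₀[(Σ tᵢ·10^(Lᵢ/10))/T], T = 2.3 h.
Σ tᵢ·10^(Lᵢ/10) = 0.9·10^(58/10) + 1.4·10^(95/10) = 4.428e+09.
L_eq = 10·log₁₀(4.428e+09/2.3) = 92.84 dB.

93 dB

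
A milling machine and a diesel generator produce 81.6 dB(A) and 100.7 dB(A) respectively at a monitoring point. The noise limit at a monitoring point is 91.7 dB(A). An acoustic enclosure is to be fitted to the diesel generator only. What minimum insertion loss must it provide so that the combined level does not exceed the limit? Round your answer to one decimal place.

9.4 dB

The untreated sources together contribute 10^(81.6/10) = 1.445e+08, i.e. 81.60 dB(A).
The limit corresponds to 10^(91.7/10) = 1.479e+09; subtracting the fixed part leaves 1.335e+09 for the diesel generator, i.e. 91.25 dB(A).
So the diesel generator must be reduced from 100.7 to 91.25 dB(A): IL = 9.45 dB.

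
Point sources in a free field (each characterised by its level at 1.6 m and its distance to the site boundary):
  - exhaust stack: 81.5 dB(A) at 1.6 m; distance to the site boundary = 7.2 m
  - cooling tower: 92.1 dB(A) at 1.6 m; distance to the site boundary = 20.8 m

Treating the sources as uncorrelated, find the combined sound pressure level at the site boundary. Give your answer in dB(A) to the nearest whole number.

72 dB(A)

Propagate each source to the receiver with L = L_ref − 20·log₁₀(r/r_ref), then add intensities.
exhaust stack: 81.5 − 20·log₁₀(7.2/1.6) = 81.5 − 13.06 = 68.44 dB(A).
cooling tower: 92.1 − 20·log₁₀(20.8/1.6) = 92.1 − 22.28 = 69.82 dB(A).
Σ 10^(L/10) = 1.657e+07 → L_total = 10·log₁₀(1.657e+07) = 72.19 dB(A).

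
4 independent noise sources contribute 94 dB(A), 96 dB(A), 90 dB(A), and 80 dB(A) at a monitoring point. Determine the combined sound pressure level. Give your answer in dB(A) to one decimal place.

98.8 dB(A)

Incoherent sources combine by intensity addition: L_total = 10·log₁₀(Σ 10^(L_i/10)).
Σ 10^(L/10) = 10^(94/10) + 10^(96/10) + 10^(90/10) + 10^(80/10) = 7.593e+09.
L_total = 10·log₁₀(7.593e+09) = 98.80 dB(A).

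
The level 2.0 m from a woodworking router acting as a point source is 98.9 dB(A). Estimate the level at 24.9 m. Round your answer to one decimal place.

77.0 dB(A)

Point-source attenuation: ΔL = 20·log₁₀(r₂/r₁) = 20·log₁₀(24.9/2.0) = 21.903 dB.
L₂ = 98.9 − 20·log₁₀(24.9/2.0) = 98.9 − 21.903 = 77.00 dB(A).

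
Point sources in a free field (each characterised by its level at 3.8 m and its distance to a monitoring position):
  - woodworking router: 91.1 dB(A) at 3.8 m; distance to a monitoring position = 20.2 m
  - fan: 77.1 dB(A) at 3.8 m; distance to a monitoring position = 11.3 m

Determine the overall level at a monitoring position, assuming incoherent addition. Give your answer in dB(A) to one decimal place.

Propagate each source to the receiver with L = L_ref − 20·log₁₀(r/r_ref), then add intensities.
woodworking router: 91.1 − 20·log₁₀(20.2/3.8) = 91.1 − 14.51 = 76.59 dB(A).
fan: 77.1 − 20·log₁₀(11.3/3.8) = 77.1 − 9.47 = 67.63 dB(A).
Σ 10^(L/10) = 5.139e+07 → L_total = 10·log₁₀(5.139e+07) = 77.11 dB(A).

77.1 dB(A)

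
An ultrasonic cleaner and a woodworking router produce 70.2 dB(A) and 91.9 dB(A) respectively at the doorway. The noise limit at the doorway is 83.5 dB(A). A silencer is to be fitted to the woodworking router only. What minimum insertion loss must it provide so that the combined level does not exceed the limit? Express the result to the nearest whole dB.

Everything except the woodworking router sums to 10^(70.2/10) = 1.047e+07 in linear terms, 70.20 dB(A).
To meet 83.5 dB(A) overall, the treated woodworking router may contribute at most 10^(83.5/10) − 1.047e+07 = 2.134e+08, i.e. 83.29 dB(A).
So the woodworking router must be reduced from 91.9 to 83.29 dB(A): IL = 8.61 dB.

9 dB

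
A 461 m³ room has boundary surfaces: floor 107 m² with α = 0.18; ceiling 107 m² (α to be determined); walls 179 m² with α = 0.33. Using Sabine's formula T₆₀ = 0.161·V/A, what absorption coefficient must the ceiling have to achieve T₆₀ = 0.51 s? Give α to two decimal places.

0.63

From T₆₀ = 0.161·V/A, the target T₆₀ = 0.51 s needs A = 0.161·461/0.51 = 145.53 m².
Absorption from the other surfaces = 107·0.18 + 179·0.33 = 78.33 m², so the ceiling must supply 67.20 m² over 107 m².
α = 67.20/107 = 0.628.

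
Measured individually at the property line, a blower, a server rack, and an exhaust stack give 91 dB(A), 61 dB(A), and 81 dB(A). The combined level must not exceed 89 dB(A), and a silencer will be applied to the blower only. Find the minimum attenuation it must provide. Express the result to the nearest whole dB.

3 dB

Everything except the blower sums to 10^(61/10) + 10^(81/10) = 1.272e+08 in linear terms, 81.04 dB(A).
To meet 89 dB(A) overall, the treated blower may contribute at most 10^(89/10) − 1.272e+08 = 6.672e+08, i.e. 88.24 dB(A).
Required insertion loss = 91 − 88.24 = 2.76 dB.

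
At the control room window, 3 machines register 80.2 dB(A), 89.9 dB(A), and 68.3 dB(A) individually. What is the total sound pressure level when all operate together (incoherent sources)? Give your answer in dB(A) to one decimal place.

For uncorrelated sources the intensities add, so convert each level to linear form, sum, and take 10·log₁₀ of the total.
Σ 10^(L/10) = 10^(80.2/10) + 10^(89.9/10) + 10^(68.3/10) = 1.089e+09.
L_total = 10·log₁₀(1.089e+09) = 90.37 dB(A).

90.4 dB(A)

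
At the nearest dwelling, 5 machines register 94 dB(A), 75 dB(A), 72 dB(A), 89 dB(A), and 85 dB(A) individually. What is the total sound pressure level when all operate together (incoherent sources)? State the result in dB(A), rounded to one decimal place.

For uncorrelated sources the intensities add, so convert each level to linear form, sum, and take 10·log₁₀ of the total.
Σ 10^(L/10) = 10^(94/10) + 10^(75/10) + 10^(72/10) + 10^(89/10) + 10^(85/10) = 3.670e+09.
L_total = 10·log₁₀(3.670e+09) = 95.65 dB(A).

95.6 dB(A)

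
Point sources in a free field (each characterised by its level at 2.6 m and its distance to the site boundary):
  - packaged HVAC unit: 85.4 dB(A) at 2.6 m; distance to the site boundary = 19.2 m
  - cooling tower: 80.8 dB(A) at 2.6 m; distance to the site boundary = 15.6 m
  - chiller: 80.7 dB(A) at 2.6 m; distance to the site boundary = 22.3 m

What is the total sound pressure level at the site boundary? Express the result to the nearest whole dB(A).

71 dB(A)

Apply inverse-square spreading to bring every level to the receiver, then sum 10^(L/10).
packaged HVAC unit: 85.4 − 20·log₁₀(19.2/2.6) = 85.4 − 17.37 = 68.03 dB(A).
cooling tower: 80.8 − 20·log₁₀(15.6/2.6) = 80.8 − 15.56 = 65.24 dB(A).
chiller: 80.7 − 20·log₁₀(22.3/2.6) = 80.7 − 18.67 = 62.03 dB(A).
Σ 10^(L/10) = 1.130e+07 → L_total = 10·log₁₀(1.130e+07) = 70.53 dB(A).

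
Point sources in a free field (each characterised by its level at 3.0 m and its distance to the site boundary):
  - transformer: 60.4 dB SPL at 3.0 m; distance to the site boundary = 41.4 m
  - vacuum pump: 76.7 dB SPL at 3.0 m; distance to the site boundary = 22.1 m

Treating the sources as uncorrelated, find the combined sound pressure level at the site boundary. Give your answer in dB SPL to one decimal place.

59.4 dB SPL

Propagate each source to the receiver with L = L_ref − 20·log₁₀(r/r_ref), then add intensities.
transformer: 60.4 − 20·log₁₀(41.4/3.0) = 60.4 − 22.80 = 37.60 dB SPL.
vacuum pump: 76.7 − 20·log₁₀(22.1/3.0) = 76.7 − 17.35 = 59.35 dB SPL.
Σ 10^(L/10) = 8.677e+05 → L_total = 10·log₁₀(8.677e+05) = 59.38 dB SPL.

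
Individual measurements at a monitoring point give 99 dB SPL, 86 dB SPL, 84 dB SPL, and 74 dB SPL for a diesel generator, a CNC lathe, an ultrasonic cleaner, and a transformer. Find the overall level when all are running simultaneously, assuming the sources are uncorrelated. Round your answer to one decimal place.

For uncorrelated sources the intensities add, so convert each level to linear form, sum, and take 10·log₁₀ of the total.
Σ 10^(L/10) = 10^(99/10) + 10^(86/10) + 10^(84/10) + 10^(74/10) = 8.618e+09.
L_total = 10·log₁₀(8.618e+09) = 99.35 dB SPL.

99.4 dB SPL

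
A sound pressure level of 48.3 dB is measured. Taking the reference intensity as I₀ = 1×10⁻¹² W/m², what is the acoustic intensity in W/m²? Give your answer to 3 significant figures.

I/I₀ = 10^(48.3/10) = 6.761e+04, so I = 6.761e+04 × 10⁻¹² W/m².

6.76e-08 W/m²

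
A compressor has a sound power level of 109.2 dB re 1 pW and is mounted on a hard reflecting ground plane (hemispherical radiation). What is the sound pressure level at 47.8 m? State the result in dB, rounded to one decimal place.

67.6 dB

L_p = L_w − 10·log₁₀(2π·r²) with r = 47.8 m.
2π·r² = 1.436e+04 m², 10·log₁₀ of that is 41.570 dB.
L_p = 109.2 − 41.570 = 67.63 dB.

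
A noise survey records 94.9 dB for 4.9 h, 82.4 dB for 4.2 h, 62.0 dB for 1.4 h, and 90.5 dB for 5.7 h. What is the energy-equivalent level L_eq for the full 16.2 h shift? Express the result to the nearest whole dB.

91 dB

Weight each interval's intensity by its duration and average over T = 16.2 h:
Σ tᵢ·10^(Lᵢ/10) = 4.9·10^(94.9/10) + 4.2·10^(82.4/10) + 1.4·10^(62.0/10) + 5.7·10^(90.5/10) = 2.227e+10.
L_eq = 10·log₁₀(2.227e+10/16.2) = 91.38 dB.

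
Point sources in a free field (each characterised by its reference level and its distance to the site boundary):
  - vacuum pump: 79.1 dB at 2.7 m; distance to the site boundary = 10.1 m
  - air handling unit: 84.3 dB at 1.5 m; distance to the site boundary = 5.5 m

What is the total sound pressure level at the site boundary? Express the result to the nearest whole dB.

74 dB

First find each source's level at the receiver (point-source: −20·log₁₀(r/r_ref)), then combine on an intensity basis.
vacuum pump: 79.1 − 20·log₁₀(10.1/2.7) = 79.1 − 11.46 = 67.64 dB.
air handling unit: 84.3 − 20·log₁₀(5.5/1.5) = 84.3 − 11.29 = 73.01 dB.
Σ 10^(L/10) = 2.583e+07 → L_total = 10·log₁₀(2.583e+07) = 74.12 dB.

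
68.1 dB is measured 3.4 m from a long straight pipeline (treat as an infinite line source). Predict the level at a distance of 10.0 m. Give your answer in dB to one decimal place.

63.4 dB

For a line source, L₂ = L₁ − 10·log₁₀(r₂/r₁).
L₂ = 68.1 − 10·log₁₀(10.0/3.4) = 68.1 − 4.685 = 63.41 dB.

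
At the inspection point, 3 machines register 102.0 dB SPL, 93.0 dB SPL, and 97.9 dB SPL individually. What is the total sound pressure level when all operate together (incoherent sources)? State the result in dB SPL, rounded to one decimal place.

103.8 dB SPL

For uncorrelated sources the intensities add, so convert each level to linear form, sum, and take 10·log₁₀ of the total.
Σ 10^(L/10) = 10^(102.0/10) + 10^(93.0/10) + 10^(97.9/10) = 2.401e+10.
L_total = 10·log₁₀(2.401e+10) = 103.80 dB SPL.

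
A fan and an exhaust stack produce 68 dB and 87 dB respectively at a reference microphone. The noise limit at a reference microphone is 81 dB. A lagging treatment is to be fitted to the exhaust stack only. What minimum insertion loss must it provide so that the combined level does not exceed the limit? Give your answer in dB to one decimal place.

6.2 dB

The untreated sources together contribute 10^(68/10) = 6.310e+06, i.e. 68.00 dB.
The limit corresponds to 10^(81/10) = 1.259e+08; subtracting the fixed part leaves 1.196e+08 for the exhaust stack, i.e. 80.78 dB.
Required insertion loss = 87 − 80.78 = 6.22 dB.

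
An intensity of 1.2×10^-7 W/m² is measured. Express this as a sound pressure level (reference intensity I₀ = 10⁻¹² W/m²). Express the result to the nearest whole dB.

Dividing by I₀ shifts the exponent by 12: I/I₀ = 1.2×10^5.
L = 10·(0.0792 + 5) = 50.79 dB.

51 dB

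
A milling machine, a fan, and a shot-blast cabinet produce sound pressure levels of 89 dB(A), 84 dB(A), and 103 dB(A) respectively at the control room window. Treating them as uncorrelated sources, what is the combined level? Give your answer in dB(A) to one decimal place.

For uncorrelated sources the intensities add, so convert each level to linear form, sum, and take 10·log₁₀ of the total.
Σ 10^(L/10) = 10^(89/10) + 10^(84/10) + 10^(103/10) = 2.100e+10.
L_total = 10·log₁₀(2.100e+10) = 103.22 dB(A).

103.2 dB(A)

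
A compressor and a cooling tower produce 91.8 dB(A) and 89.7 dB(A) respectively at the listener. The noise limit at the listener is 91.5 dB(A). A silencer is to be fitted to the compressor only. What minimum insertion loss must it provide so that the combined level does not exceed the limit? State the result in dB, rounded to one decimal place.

5.0 dB

Fixed contribution from the other source: Σ 10^(L/10) = 10^(89.7/10) = 9.333e+08 (89.70 dB(A)).
The limit corresponds to 10^(91.5/10) = 1.413e+09; subtracting the fixed part leaves 4.793e+08 for the compressor, i.e. 86.81 dB(A).
Required insertion loss = 91.8 − 86.81 = 4.99 dB.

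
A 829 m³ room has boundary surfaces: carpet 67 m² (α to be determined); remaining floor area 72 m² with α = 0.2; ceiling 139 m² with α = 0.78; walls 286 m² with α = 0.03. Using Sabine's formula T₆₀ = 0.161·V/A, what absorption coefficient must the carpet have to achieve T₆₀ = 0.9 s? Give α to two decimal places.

0.25

From T₆₀ = 0.161·V/A, the target T₆₀ = 0.9 s needs A = 0.161·829/0.9 = 148.30 m².
Absorption from the other surfaces = 72·0.2 + 139·0.78 + 286·0.03 = 131.40 m², so the carpet must supply 16.90 m² over 67 m².
α = 16.90/67 = 0.252.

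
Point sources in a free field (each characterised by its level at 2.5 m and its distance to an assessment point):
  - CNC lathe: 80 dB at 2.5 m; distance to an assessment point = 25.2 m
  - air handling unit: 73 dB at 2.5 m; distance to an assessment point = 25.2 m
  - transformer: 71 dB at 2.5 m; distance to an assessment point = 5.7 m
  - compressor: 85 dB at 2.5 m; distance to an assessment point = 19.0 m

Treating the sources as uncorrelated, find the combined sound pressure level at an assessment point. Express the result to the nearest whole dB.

First find each source's level at the receiver (point-source: −20·log₁₀(r/r_ref)), then combine on an intensity basis.
CNC lathe: 80 − 20·log₁₀(25.2/2.5) = 80 − 20.07 = 59.93 dB.
air handling unit: 73 − 20·log₁₀(25.2/2.5) = 73 − 20.07 = 52.93 dB.
transformer: 71 − 20·log₁₀(5.7/2.5) = 71 − 7.16 = 63.84 dB.
compressor: 85 − 20·log₁₀(19.0/2.5) = 85 − 17.62 = 67.38 dB.
Σ 10^(L/10) = 9.077e+06 → L_total = 10·log₁₀(9.077e+06) = 69.58 dB.

70 dB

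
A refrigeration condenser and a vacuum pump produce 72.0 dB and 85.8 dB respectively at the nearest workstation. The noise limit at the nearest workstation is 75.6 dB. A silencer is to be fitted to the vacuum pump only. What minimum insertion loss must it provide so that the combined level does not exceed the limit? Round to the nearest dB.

Everything except the vacuum pump sums to 10^(72.0/10) = 1.585e+07 in linear terms, 72.00 dB.
The limit corresponds to 10^(75.6/10) = 3.631e+07; subtracting the fixed part leaves 2.046e+07 for the vacuum pump, i.e. 73.11 dB.
Required insertion loss = 85.8 − 73.11 = 12.69 dB.

13 dB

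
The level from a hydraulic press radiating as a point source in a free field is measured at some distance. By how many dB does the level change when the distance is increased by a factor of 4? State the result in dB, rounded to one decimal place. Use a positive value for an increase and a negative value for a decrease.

With spherical spreading the level changes by −20·log₁₀(r₂/r₁).
ΔL = −20·log₁₀(4) = -12.04 dB.

-12.0 dB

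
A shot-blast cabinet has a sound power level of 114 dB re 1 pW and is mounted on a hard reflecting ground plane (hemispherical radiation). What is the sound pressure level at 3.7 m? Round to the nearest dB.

Free-field hemispherical radiation: L_p = L_w − 10·log₁₀(2π·r²), r = 3.7 m.
2π·r² = 86.02 m², 10·log₁₀ of that is 19.346 dB.
L_p = 114 − 19.346 = 94.65 dB.

95 dB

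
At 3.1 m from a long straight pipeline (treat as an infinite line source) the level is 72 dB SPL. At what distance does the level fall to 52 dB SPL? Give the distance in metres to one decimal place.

Line-source spreading drops the level by 10·log₁₀(r₂/r₁); inverting, r₂/r₁ = 10^(ΔL/10).
r₂ = 3.1·10^((72−52)/10) = 3.1·10^(20.0/10) = 310.00 m.

310.0 m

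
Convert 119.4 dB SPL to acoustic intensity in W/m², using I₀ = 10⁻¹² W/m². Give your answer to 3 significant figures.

I/I₀ = 10^(119.4/10) = 8.71e+11, so I = 8.71e+11 × 10⁻¹² W/m².

0.871 W/m²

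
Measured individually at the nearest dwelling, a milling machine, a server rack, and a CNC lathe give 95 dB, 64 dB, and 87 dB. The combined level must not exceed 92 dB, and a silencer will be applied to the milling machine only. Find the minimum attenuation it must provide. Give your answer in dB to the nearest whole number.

Fixed contribution from the other sources: Σ 10^(L/10) = 10^(64/10) + 10^(87/10) = 5.037e+08 (87.02 dB).
To meet 92 dB overall, the treated milling machine may contribute at most 10^(92/10) − 5.037e+08 = 1.081e+09, i.e. 90.34 dB.
So the milling machine must be reduced from 95 to 90.34 dB: IL = 4.66 dB.

5 dB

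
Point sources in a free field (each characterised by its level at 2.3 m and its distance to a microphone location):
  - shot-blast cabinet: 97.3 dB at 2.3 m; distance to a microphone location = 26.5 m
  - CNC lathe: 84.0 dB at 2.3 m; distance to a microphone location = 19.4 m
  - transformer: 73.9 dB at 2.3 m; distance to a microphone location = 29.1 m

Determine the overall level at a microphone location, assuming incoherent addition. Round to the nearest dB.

76 dB

First find each source's level at the receiver (point-source: −20·log₁₀(r/r_ref)), then combine on an intensity basis.
shot-blast cabinet: 97.3 − 20·log₁₀(26.5/2.3) = 97.3 − 21.23 = 76.07 dB.
CNC lathe: 84.0 − 20·log₁₀(19.4/2.3) = 84.0 − 18.52 = 65.48 dB.
transformer: 73.9 − 20·log₁₀(29.1/2.3) = 73.9 − 22.04 = 51.86 dB.
Σ 10^(L/10) = 4.414e+07 → L_total = 10·log₁₀(4.414e+07) = 76.45 dB.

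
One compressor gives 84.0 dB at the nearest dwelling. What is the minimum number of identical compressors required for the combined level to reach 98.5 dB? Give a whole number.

N identical sources give L₁ + 10·log₁₀ N, so require 10·log₁₀ N ≥ 98.5 − 84.0 = 14.5 dB.
N ≥ 10^(14.5/10) = 28.184, so N = 29.

29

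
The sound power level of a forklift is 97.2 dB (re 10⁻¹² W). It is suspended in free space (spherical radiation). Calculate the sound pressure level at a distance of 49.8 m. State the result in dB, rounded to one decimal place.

52.3 dB

L_p = L_w − 10·log₁₀(4π·r²) with r = 49.8 m.
4π·r² = 3.117e+04 m², 10·log₁₀ of that is 44.937 dB.
L_p = 97.2 − 44.937 = 52.26 dB.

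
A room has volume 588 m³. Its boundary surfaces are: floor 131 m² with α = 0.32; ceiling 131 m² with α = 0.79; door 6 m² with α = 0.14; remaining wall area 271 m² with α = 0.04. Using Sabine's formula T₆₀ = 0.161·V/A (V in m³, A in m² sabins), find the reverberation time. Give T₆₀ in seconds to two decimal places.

Total absorption A = 131·0.32 + 131·0.79 + 6·0.14 + 271·0.04 = 157.09 m² sabins.
T₆₀ = 0.161·V/A = 0.161·588/157.09 = 0.603 s.

0.60 s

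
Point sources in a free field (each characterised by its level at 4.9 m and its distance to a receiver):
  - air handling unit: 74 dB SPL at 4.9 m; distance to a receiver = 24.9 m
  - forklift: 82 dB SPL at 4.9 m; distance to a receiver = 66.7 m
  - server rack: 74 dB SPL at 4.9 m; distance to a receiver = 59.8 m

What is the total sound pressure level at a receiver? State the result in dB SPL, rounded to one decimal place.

63.0 dB SPL

Apply inverse-square spreading to bring every level to the receiver, then sum 10^(L/10).
air handling unit: 74 − 20·log₁₀(24.9/4.9) = 74 − 14.12 = 59.88 dB SPL.
forklift: 82 − 20·log₁₀(66.7/4.9) = 82 − 22.68 = 59.32 dB SPL.
server rack: 74 − 20·log₁₀(59.8/4.9) = 74 − 21.73 = 52.27 dB SPL.
Σ 10^(L/10) = 1.997e+06 → L_total = 10·log₁₀(1.997e+06) = 63.00 dB SPL.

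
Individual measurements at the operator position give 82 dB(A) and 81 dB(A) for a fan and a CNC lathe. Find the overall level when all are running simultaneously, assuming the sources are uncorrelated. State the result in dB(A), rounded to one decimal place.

For uncorrelated sources the intensities add, so convert each level to linear form, sum, and take 10·log₁₀ of the total.
Σ 10^(L/10) = 10^(82/10) + 10^(81/10) = 2.844e+08.
L_total = 10·log₁₀(2.844e+08) = 84.54 dB(A).

84.5 dB(A)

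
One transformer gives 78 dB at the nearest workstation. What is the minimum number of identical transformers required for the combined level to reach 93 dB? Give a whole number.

N identical sources give L₁ + 10·log₁₀ N, so require 10·log₁₀ N ≥ 93 − 78 = 15.0 dB.
N ≥ 10^(15.0/10) = 31.623, so N = 32.

32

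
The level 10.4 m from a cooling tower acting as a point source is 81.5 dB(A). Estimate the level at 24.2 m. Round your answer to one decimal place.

Spherical spreading from a point source gives a 20·log₁₀(r₂/r₁) drop.
L₂ = 81.5 − 20·log₁₀(24.2/10.4) = 81.5 − 7.336 = 74.16 dB(A).

74.2 dB(A)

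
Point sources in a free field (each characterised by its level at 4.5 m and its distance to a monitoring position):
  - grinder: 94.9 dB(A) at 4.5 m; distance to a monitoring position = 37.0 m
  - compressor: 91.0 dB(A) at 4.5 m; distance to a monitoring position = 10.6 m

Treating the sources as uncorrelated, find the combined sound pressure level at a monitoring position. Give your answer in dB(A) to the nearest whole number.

First find each source's level at the receiver (point-source: −20·log₁₀(r/r_ref)), then combine on an intensity basis.
grinder: 94.9 − 20·log₁₀(37.0/4.5) = 94.9 − 18.30 = 76.60 dB(A).
compressor: 91.0 − 20·log₁₀(10.6/4.5) = 91.0 − 7.44 = 83.56 dB(A).
Σ 10^(L/10) = 2.726e+08 → L_total = 10·log₁₀(2.726e+08) = 84.36 dB(A).

84 dB(A)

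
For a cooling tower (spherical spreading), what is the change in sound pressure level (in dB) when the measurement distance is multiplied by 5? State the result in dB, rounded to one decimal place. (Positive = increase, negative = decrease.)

A point source loses 6 dB per doubling of distance; generally ΔL = −20·log₁₀(r₂/r₁).
ΔL = −20·log₁₀(5) = -13.98 dB.

-14.0 dB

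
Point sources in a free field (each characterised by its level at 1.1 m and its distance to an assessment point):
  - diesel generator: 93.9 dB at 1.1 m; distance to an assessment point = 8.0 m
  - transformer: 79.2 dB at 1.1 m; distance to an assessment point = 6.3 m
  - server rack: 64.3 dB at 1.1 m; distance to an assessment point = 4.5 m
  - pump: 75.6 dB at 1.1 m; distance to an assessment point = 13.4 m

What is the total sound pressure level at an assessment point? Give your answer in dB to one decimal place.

76.9 dB

First find each source's level at the receiver (point-source: −20·log₁₀(r/r_ref)), then combine on an intensity basis.
diesel generator: 93.9 − 20·log₁₀(8.0/1.1) = 93.9 − 17.23 = 76.67 dB.
transformer: 79.2 − 20·log₁₀(6.3/1.1) = 79.2 − 15.16 = 64.04 dB.
server rack: 64.3 − 20·log₁₀(4.5/1.1) = 64.3 − 12.24 = 52.06 dB.
pump: 75.6 − 20·log₁₀(13.4/1.1) = 75.6 − 21.71 = 53.89 dB.
Σ 10^(L/10) = 4.935e+07 → L_total = 10·log₁₀(4.935e+07) = 76.93 dB.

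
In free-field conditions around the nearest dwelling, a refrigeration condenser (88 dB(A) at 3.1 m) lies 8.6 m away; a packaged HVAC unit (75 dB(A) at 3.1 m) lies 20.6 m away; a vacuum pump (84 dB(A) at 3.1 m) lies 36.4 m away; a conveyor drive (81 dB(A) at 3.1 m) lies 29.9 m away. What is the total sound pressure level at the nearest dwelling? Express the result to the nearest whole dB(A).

Apply inverse-square spreading to bring every level to the receiver, then sum 10^(L/10).
refrigeration condenser: 88 − 20·log₁₀(8.6/3.1) = 88 − 8.86 = 79.14 dB(A).
packaged HVAC unit: 75 − 20·log₁₀(20.6/3.1) = 75 − 16.45 = 58.55 dB(A).
vacuum pump: 84 − 20·log₁₀(36.4/3.1) = 84 − 21.39 = 62.61 dB(A).
conveyor drive: 81 − 20·log₁₀(29.9/3.1) = 81 − 19.69 = 61.31 dB(A).
Σ 10^(L/10) = 8.587e+07 → L_total = 10·log₁₀(8.587e+07) = 79.34 dB(A).

79 dB(A)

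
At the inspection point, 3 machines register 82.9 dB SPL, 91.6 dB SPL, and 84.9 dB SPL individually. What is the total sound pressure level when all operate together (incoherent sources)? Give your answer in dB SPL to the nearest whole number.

Incoherent sources combine by intensity addition: L_total = 10·log₁₀(Σ 10^(L_i/10)).
Σ 10^(L/10) = 10^(82.9/10) + 10^(91.6/10) + 10^(84.9/10) = 1.949e+09.
L_total = 10·log₁₀(1.949e+09) = 92.90 dB SPL.

93 dB SPL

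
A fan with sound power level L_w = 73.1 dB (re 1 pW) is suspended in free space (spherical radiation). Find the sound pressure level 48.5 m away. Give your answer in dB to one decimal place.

28.4 dB

The power spreads over a sphere of area 4π·r², so L_p = L_w − 10·log₁₀(4π·r²).
4π·r² = 2.956e+04 m², 10·log₁₀ of that is 44.707 dB.
L_p = 73.1 − 44.707 = 28.39 dB.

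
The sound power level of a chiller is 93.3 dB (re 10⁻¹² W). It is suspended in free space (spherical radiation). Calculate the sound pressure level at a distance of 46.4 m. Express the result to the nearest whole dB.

49 dB

L_p = L_w − 10·log₁₀(4π·r²) with r = 46.4 m.
4π·r² = 2.705e+04 m², 10·log₁₀ of that is 44.322 dB.
L_p = 93.3 − 44.322 = 48.98 dB.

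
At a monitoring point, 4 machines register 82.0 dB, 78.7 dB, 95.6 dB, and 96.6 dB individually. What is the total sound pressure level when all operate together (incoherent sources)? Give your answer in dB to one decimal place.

99.3 dB

For uncorrelated sources the intensities add, so convert each level to linear form, sum, and take 10·log₁₀ of the total.
Σ 10^(L/10) = 10^(82.0/10) + 10^(78.7/10) + 10^(95.6/10) + 10^(96.6/10) = 8.434e+09.
L_total = 10·log₁₀(8.434e+09) = 99.26 dB.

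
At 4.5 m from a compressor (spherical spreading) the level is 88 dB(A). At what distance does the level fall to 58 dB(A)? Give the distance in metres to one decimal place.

The 30.0 dB drop corresponds to a distance ratio of 10^(30.0/20) for a point source.
r₂ = 4.5·10^((88−58)/20) = 4.5·10^(30.0/20) = 142.30 m.

142.3 m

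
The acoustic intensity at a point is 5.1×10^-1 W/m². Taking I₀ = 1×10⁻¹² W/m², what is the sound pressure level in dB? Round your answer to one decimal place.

117.1 dB

I/I₀ = 5.1×10^-1/10⁻¹² = 5.1×10^11, and L = 10·log₁₀(I/I₀).
L = 10·(0.7076 + 11) = 117.08 dB.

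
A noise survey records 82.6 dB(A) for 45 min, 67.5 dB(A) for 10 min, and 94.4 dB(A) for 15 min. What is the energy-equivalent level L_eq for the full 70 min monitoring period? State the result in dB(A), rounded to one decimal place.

88.5 dB(A)

The energy average is taken in the linear domain: L_eq = 10·log₁₀[(Σ tᵢ·10^(Lᵢ/10))/T], T = 70 min.
Σ tᵢ·10^(Lᵢ/10) = 45·10^(82.6/10) + 10·10^(67.5/10) + 15·10^(94.4/10) = 4.956e+10.
L_eq = 10·log₁₀(4.956e+10/70) = 88.50 dB(A).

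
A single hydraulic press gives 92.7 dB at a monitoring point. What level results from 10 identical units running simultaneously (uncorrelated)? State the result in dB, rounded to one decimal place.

102.7 dB

With 10 equal, uncorrelated contributions the intensity is 10× that of one unit, giving a rise of 10·log₁₀ 10.
L_total = 92.7 + 10·log₁₀(10) = 92.7 + 10.000 = 102.70 dB.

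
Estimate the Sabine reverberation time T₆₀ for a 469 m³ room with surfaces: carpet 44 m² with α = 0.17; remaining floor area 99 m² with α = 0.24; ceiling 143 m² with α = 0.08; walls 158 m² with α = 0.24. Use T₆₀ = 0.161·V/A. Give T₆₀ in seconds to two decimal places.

0.94 s

A = Σ Sᵢαᵢ = 44·0.17 + 99·0.24 + 143·0.08 + 158·0.24 = 80.60 m².
T₆₀ = 0.161·V/A = 0.161·469/80.60 = 0.937 s.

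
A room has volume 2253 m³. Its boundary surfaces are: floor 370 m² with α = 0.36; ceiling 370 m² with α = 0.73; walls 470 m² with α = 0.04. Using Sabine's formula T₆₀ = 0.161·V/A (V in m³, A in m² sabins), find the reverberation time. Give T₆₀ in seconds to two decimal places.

0.86 s

Total absorption A = 370·0.36 + 370·0.73 + 470·0.04 = 422.10 m² sabins.
T₆₀ = 0.161·V/A = 0.161·2253/422.10 = 0.859 s.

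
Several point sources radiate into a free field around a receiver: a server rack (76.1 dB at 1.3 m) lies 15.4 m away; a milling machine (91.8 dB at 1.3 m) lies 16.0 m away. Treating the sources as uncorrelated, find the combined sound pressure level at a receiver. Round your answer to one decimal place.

Propagate each source to the receiver with L = L_ref − 20·log₁₀(r/r_ref), then add intensities.
server rack: 76.1 − 20·log₁₀(15.4/1.3) = 76.1 − 21.47 = 54.63 dB.
milling machine: 91.8 − 20·log₁₀(16.0/1.3) = 91.8 − 21.80 = 70.00 dB.
Σ 10^(L/10) = 1.028e+07 → L_total = 10·log₁₀(1.028e+07) = 70.12 dB.

70.1 dB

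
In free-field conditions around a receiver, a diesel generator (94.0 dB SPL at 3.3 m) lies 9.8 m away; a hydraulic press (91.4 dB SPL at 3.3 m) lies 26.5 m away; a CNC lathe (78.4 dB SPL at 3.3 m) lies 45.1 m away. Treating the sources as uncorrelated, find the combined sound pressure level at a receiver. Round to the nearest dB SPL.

85 dB SPL

Propagate each source to the receiver with L = L_ref − 20·log₁₀(r/r_ref), then add intensities.
diesel generator: 94.0 − 20·log₁₀(9.8/3.3) = 94.0 − 9.45 = 84.55 dB SPL.
hydraulic press: 91.4 − 20·log₁₀(26.5/3.3) = 91.4 − 18.09 = 73.31 dB SPL.
CNC lathe: 78.4 − 20·log₁₀(45.1/3.3) = 78.4 − 22.71 = 55.69 dB SPL.
Σ 10^(L/10) = 3.066e+08 → L_total = 10·log₁₀(3.066e+08) = 84.87 dB SPL.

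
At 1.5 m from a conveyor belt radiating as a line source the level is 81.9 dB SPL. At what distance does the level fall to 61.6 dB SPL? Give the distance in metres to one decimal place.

160.7 m

For a line source L₁ − L₂ = 10·log₁₀(r₂/r₁), so r₂ = r₁·10^((L₁−L₂)/10).
r₂ = 1.5·10^((81.9−61.6)/10) = 1.5·10^(20.3/10) = 160.73 m.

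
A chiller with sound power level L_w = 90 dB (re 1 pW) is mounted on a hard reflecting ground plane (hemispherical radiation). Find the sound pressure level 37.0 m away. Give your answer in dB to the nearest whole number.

51 dB

The power spreads over a hemisphere of area 2π·r², so L_p = L_w − 10·log₁₀(2π·r²).
2π·r² = 8602 m², 10·log₁₀ of that is 39.346 dB.
L_p = 90 − 39.346 = 50.65 dB.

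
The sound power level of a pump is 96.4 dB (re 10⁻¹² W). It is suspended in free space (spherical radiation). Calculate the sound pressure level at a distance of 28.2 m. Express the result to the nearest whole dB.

L_p = L_w − 10·log₁₀(4π·r²) with r = 28.2 m.
4π·r² = 9993 m², 10·log₁₀ of that is 39.997 dB.
L_p = 96.4 − 39.997 = 56.40 dB.

56 dB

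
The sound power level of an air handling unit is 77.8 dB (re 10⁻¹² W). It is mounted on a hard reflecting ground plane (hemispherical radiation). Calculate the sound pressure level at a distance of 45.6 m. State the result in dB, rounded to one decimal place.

L_p = L_w − 10·log₁₀(2π·r²) with r = 45.6 m.
2π·r² = 1.307e+04 m², 10·log₁₀ of that is 41.161 dB.
L_p = 77.8 − 41.161 = 36.64 dB.

36.6 dB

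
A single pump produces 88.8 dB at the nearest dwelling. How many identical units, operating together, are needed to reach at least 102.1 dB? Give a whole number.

22

N identical sources give L₁ + 10·log₁₀ N, so require 10·log₁₀ N ≥ 102.1 − 88.8 = 13.3 dB.
N ≥ 10^(13.3/10) = 21.380, so N = 22.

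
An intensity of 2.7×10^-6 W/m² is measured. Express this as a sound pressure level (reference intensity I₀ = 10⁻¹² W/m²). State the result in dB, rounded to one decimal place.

64.3 dB

Dividing by I₀ shifts the exponent by 12: I/I₀ = 2.7×10^6.
L = 10·(0.4314 + 6) = 64.31 dB.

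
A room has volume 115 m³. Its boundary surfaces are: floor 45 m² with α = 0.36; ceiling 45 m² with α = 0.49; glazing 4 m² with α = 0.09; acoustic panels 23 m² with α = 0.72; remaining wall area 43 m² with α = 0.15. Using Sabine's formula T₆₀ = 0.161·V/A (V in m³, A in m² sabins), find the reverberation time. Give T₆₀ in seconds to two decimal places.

0.30 s

A = Σ Sᵢαᵢ = 45·0.36 + 45·0.49 + 4·0.09 + 23·0.72 + 43·0.15 = 61.62 m².
T₆₀ = 0.161 × 115 / 61.62 = 0.300 s.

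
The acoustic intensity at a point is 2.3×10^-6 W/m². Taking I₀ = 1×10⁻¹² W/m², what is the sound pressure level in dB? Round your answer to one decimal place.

63.6 dB

Dividing by I₀ shifts the exponent by 12: I/I₀ = 2.3×10^6.
L = 10·(0.3617 + 6) = 63.62 dB.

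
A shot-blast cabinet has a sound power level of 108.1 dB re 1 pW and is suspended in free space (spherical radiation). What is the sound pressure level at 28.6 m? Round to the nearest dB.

The power spreads over a sphere of area 4π·r², so L_p = L_w − 10·log₁₀(4π·r²).
4π·r² = 1.028e+04 m², 10·log₁₀ of that is 40.119 dB.
L_p = 108.1 − 40.119 = 67.98 dB.

68 dB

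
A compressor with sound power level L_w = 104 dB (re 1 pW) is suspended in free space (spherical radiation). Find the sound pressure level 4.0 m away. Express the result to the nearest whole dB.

81 dB

Free-field spherical radiation: L_p = L_w − 10·log₁₀(4π·r²), r = 4.0 m.
4π·r² = 201.1 m², 10·log₁₀ of that is 23.033 dB.
L_p = 104 − 23.033 = 80.97 dB.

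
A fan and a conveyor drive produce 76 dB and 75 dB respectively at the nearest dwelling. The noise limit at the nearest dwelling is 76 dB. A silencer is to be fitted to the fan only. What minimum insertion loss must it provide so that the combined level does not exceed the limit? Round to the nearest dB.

Everything except the fan sums to 10^(75/10) = 3.162e+07 in linear terms, 75.00 dB.
To meet 76 dB overall, the treated fan may contribute at most 10^(76/10) − 3.162e+07 = 8.188e+06, i.e. 69.13 dB.
Required insertion loss = 76 − 69.13 = 6.87 dB.

7 dB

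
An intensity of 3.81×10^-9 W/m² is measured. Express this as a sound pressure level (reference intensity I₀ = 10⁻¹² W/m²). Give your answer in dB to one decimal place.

Dividing by I₀ shifts the exponent by 12: I/I₀ = 3.81×10^3.
L = 10·(0.5809 + 3) = 35.81 dB.

35.8 dB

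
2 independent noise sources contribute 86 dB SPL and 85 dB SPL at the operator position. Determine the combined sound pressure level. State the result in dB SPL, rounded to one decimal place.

88.5 dB SPL

For uncorrelated sources the intensities add, so convert each level to linear form, sum, and take 10·log₁₀ of the total.
Σ 10^(L/10) = 10^(86/10) + 10^(85/10) = 7.143e+08.
L_total = 10·log₁₀(7.143e+08) = 88.54 dB SPL.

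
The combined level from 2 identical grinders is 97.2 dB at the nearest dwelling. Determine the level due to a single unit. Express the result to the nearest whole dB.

Dividing the total intensity by 2 lowers the level by 10·log₁₀ 2 = 3.010 dB: L₁ = 97.2 − 3.010.

94 dB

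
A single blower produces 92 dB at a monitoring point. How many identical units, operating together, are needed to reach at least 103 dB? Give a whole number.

N identical sources give L₁ + 10·log₁₀ N, so require 10·log₁₀ N ≥ 103 − 92 = 11.0 dB.
N ≥ 10^(11.0/10) = 12.589, so N = 13.

13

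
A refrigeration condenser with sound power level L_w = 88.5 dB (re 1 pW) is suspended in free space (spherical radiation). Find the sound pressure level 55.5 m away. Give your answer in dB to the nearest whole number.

43 dB

Free-field spherical radiation: L_p = L_w − 10·log₁₀(4π·r²), r = 55.5 m.
4π·r² = 3.871e+04 m², 10·log₁₀ of that is 45.878 dB.
L_p = 88.5 − 45.878 = 42.62 dB.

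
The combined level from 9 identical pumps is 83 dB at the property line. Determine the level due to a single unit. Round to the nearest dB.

73 dB

For N identical incoherent sources L_total = L₁ + 10·log₁₀ N, so L₁ = 83 − 10·log₁₀(9) = 83 − 9.542.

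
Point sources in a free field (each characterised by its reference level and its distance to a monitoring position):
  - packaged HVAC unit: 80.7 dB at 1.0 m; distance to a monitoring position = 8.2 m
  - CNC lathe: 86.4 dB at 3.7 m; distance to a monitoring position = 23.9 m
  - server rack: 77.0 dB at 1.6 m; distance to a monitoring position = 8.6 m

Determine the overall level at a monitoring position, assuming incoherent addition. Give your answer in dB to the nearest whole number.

First find each source's level at the receiver (point-source: −20·log₁₀(r/r_ref)), then combine on an intensity basis.
packaged HVAC unit: 80.7 − 20·log₁₀(8.2/1.0) = 80.7 − 18.28 = 62.42 dB.
CNC lathe: 86.4 − 20·log₁₀(23.9/3.7) = 86.4 − 16.20 = 70.20 dB.
server rack: 77.0 − 20·log₁₀(8.6/1.6) = 77.0 − 14.61 = 62.39 dB.
Σ 10^(L/10) = 1.394e+07 → L_total = 10·log₁₀(1.394e+07) = 71.44 dB.

71 dB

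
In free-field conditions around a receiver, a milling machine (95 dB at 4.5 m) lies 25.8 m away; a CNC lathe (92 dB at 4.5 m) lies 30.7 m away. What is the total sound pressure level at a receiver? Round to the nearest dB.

Apply inverse-square spreading to bring every level to the receiver, then sum 10^(L/10).
milling machine: 95 − 20·log₁₀(25.8/4.5) = 95 − 15.17 = 79.83 dB.
CNC lathe: 92 − 20·log₁₀(30.7/4.5) = 92 − 16.68 = 75.32 dB.
Σ 10^(L/10) = 1.303e+08 → L_total = 10·log₁₀(1.303e+08) = 81.15 dB.

81 dB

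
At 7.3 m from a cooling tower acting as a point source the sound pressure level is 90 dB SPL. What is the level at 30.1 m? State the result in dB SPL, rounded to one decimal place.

77.7 dB SPL

Spherical spreading from a point source gives a 20·log₁₀(r₂/r₁) drop.
L₂ = 90 − 20·log₁₀(30.1/7.3) = 90 − 12.305 = 77.70 dB SPL.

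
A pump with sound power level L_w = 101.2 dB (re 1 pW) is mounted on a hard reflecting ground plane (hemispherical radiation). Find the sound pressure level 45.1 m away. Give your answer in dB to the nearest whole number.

The power spreads over a hemisphere of area 2π·r², so L_p = L_w − 10·log₁₀(2π·r²).
2π·r² = 1.278e+04 m², 10·log₁₀ of that is 41.065 dB.
L_p = 101.2 − 41.065 = 60.13 dB.

60 dB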